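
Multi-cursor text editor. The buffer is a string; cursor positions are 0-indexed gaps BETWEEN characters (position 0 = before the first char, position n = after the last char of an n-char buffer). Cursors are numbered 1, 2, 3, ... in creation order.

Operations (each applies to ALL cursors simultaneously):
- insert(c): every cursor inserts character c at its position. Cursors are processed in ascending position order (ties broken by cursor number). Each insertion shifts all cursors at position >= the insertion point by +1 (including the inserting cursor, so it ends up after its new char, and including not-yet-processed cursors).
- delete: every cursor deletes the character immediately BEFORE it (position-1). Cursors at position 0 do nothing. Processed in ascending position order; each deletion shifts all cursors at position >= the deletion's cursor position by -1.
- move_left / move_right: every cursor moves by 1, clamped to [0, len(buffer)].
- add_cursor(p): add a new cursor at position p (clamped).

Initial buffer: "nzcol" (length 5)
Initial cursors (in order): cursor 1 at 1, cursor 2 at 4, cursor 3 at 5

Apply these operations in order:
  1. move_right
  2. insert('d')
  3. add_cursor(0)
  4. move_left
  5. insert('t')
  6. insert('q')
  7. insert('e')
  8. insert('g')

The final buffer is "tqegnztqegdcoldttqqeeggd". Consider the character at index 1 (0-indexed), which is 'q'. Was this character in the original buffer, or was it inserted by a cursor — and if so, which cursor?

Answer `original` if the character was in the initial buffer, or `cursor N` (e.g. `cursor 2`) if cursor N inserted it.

Answer: cursor 4

Derivation:
After op 1 (move_right): buffer="nzcol" (len 5), cursors c1@2 c2@5 c3@5, authorship .....
After op 2 (insert('d')): buffer="nzdcoldd" (len 8), cursors c1@3 c2@8 c3@8, authorship ..1...23
After op 3 (add_cursor(0)): buffer="nzdcoldd" (len 8), cursors c4@0 c1@3 c2@8 c3@8, authorship ..1...23
After op 4 (move_left): buffer="nzdcoldd" (len 8), cursors c4@0 c1@2 c2@7 c3@7, authorship ..1...23
After op 5 (insert('t')): buffer="tnztdcoldttd" (len 12), cursors c4@1 c1@4 c2@11 c3@11, authorship 4..11...2233
After op 6 (insert('q')): buffer="tqnztqdcoldttqqd" (len 16), cursors c4@2 c1@6 c2@15 c3@15, authorship 44..111...223233
After op 7 (insert('e')): buffer="tqenztqedcoldttqqeed" (len 20), cursors c4@3 c1@8 c2@19 c3@19, authorship 444..1111...22323233
After op 8 (insert('g')): buffer="tqegnztqegdcoldttqqeeggd" (len 24), cursors c4@4 c1@10 c2@23 c3@23, authorship 4444..11111...2232323233
Authorship (.=original, N=cursor N): 4 4 4 4 . . 1 1 1 1 1 . . . 2 2 3 2 3 2 3 2 3 3
Index 1: author = 4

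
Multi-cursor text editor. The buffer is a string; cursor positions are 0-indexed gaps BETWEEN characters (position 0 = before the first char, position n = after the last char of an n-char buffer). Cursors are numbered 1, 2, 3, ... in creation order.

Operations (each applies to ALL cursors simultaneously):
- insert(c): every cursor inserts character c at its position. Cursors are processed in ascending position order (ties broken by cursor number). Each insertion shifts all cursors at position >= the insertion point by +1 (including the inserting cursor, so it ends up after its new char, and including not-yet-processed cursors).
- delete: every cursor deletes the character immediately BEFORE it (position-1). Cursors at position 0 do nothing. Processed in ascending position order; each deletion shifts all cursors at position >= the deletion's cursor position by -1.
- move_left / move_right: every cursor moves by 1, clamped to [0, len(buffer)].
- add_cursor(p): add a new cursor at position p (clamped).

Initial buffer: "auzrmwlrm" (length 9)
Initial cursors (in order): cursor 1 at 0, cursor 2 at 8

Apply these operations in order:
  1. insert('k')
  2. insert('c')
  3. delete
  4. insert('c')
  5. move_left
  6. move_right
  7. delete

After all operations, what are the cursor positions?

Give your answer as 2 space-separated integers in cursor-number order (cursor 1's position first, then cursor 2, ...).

Answer: 1 10

Derivation:
After op 1 (insert('k')): buffer="kauzrmwlrkm" (len 11), cursors c1@1 c2@10, authorship 1........2.
After op 2 (insert('c')): buffer="kcauzrmwlrkcm" (len 13), cursors c1@2 c2@12, authorship 11........22.
After op 3 (delete): buffer="kauzrmwlrkm" (len 11), cursors c1@1 c2@10, authorship 1........2.
After op 4 (insert('c')): buffer="kcauzrmwlrkcm" (len 13), cursors c1@2 c2@12, authorship 11........22.
After op 5 (move_left): buffer="kcauzrmwlrkcm" (len 13), cursors c1@1 c2@11, authorship 11........22.
After op 6 (move_right): buffer="kcauzrmwlrkcm" (len 13), cursors c1@2 c2@12, authorship 11........22.
After op 7 (delete): buffer="kauzrmwlrkm" (len 11), cursors c1@1 c2@10, authorship 1........2.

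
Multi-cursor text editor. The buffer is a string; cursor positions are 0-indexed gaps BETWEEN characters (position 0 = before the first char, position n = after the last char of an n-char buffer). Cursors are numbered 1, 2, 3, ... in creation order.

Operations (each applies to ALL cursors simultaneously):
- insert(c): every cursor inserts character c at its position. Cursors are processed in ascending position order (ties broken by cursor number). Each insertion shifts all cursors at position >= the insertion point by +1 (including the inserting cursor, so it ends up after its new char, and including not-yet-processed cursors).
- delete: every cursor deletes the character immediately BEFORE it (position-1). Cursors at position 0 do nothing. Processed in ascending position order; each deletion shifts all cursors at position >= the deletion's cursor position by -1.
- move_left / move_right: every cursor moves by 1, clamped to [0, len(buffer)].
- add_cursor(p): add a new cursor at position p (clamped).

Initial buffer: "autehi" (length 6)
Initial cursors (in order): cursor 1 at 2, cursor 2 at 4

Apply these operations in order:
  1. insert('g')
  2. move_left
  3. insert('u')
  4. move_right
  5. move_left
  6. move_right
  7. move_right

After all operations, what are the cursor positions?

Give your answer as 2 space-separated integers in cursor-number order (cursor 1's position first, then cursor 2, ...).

After op 1 (insert('g')): buffer="augteghi" (len 8), cursors c1@3 c2@6, authorship ..1..2..
After op 2 (move_left): buffer="augteghi" (len 8), cursors c1@2 c2@5, authorship ..1..2..
After op 3 (insert('u')): buffer="auugteughi" (len 10), cursors c1@3 c2@7, authorship ..11..22..
After op 4 (move_right): buffer="auugteughi" (len 10), cursors c1@4 c2@8, authorship ..11..22..
After op 5 (move_left): buffer="auugteughi" (len 10), cursors c1@3 c2@7, authorship ..11..22..
After op 6 (move_right): buffer="auugteughi" (len 10), cursors c1@4 c2@8, authorship ..11..22..
After op 7 (move_right): buffer="auugteughi" (len 10), cursors c1@5 c2@9, authorship ..11..22..

Answer: 5 9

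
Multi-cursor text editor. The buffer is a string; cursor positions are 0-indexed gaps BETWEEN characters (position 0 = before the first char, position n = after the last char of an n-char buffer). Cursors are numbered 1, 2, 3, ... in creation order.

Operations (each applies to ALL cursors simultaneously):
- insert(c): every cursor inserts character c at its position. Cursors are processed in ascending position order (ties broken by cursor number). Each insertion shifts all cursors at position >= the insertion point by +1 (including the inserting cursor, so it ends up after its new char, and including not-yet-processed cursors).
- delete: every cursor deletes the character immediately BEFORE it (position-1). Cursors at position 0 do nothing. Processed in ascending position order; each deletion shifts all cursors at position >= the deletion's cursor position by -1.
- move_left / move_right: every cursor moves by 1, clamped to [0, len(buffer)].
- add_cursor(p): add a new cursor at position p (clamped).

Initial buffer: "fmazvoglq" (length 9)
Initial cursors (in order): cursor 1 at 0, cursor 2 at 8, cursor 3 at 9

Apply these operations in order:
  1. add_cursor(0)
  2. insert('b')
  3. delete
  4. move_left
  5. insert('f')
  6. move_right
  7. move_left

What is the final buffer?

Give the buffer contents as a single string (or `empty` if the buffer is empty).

Answer: fffmazvogflfq

Derivation:
After op 1 (add_cursor(0)): buffer="fmazvoglq" (len 9), cursors c1@0 c4@0 c2@8 c3@9, authorship .........
After op 2 (insert('b')): buffer="bbfmazvoglbqb" (len 13), cursors c1@2 c4@2 c2@11 c3@13, authorship 14........2.3
After op 3 (delete): buffer="fmazvoglq" (len 9), cursors c1@0 c4@0 c2@8 c3@9, authorship .........
After op 4 (move_left): buffer="fmazvoglq" (len 9), cursors c1@0 c4@0 c2@7 c3@8, authorship .........
After op 5 (insert('f')): buffer="fffmazvogflfq" (len 13), cursors c1@2 c4@2 c2@10 c3@12, authorship 14.......2.3.
After op 6 (move_right): buffer="fffmazvogflfq" (len 13), cursors c1@3 c4@3 c2@11 c3@13, authorship 14.......2.3.
After op 7 (move_left): buffer="fffmazvogflfq" (len 13), cursors c1@2 c4@2 c2@10 c3@12, authorship 14.......2.3.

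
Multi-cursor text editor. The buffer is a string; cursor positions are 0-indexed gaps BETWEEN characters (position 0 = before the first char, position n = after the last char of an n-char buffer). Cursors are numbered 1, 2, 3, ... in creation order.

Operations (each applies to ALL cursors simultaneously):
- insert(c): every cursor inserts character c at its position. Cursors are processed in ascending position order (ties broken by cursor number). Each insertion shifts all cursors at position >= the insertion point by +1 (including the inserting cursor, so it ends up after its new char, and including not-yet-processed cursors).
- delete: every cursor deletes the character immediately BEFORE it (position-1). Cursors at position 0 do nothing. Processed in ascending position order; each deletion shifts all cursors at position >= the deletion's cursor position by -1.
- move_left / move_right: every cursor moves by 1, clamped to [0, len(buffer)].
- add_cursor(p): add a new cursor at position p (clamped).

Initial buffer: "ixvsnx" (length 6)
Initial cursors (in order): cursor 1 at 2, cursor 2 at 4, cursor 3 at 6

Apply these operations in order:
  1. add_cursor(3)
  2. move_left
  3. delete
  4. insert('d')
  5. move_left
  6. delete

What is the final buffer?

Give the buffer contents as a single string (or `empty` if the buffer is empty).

Answer: ddx

Derivation:
After op 1 (add_cursor(3)): buffer="ixvsnx" (len 6), cursors c1@2 c4@3 c2@4 c3@6, authorship ......
After op 2 (move_left): buffer="ixvsnx" (len 6), cursors c1@1 c4@2 c2@3 c3@5, authorship ......
After op 3 (delete): buffer="sx" (len 2), cursors c1@0 c2@0 c4@0 c3@1, authorship ..
After op 4 (insert('d')): buffer="dddsdx" (len 6), cursors c1@3 c2@3 c4@3 c3@5, authorship 124.3.
After op 5 (move_left): buffer="dddsdx" (len 6), cursors c1@2 c2@2 c4@2 c3@4, authorship 124.3.
After op 6 (delete): buffer="ddx" (len 3), cursors c1@0 c2@0 c4@0 c3@1, authorship 43.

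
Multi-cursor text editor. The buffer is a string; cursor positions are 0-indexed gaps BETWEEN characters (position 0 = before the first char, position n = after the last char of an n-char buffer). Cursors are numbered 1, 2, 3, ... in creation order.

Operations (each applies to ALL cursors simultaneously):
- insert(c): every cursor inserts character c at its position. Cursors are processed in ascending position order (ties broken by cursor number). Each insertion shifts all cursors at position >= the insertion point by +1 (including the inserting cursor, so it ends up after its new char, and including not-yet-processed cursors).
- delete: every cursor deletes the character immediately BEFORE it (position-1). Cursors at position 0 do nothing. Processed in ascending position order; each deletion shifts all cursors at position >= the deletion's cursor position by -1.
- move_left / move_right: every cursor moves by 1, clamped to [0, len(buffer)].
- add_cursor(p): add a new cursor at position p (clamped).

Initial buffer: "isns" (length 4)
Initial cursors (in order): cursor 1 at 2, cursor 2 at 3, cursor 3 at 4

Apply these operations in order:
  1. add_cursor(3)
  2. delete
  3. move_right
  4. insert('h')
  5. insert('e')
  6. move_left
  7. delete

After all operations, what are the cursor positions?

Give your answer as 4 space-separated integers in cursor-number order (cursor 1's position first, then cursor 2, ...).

Answer: 3 3 3 3

Derivation:
After op 1 (add_cursor(3)): buffer="isns" (len 4), cursors c1@2 c2@3 c4@3 c3@4, authorship ....
After op 2 (delete): buffer="" (len 0), cursors c1@0 c2@0 c3@0 c4@0, authorship 
After op 3 (move_right): buffer="" (len 0), cursors c1@0 c2@0 c3@0 c4@0, authorship 
After op 4 (insert('h')): buffer="hhhh" (len 4), cursors c1@4 c2@4 c3@4 c4@4, authorship 1234
After op 5 (insert('e')): buffer="hhhheeee" (len 8), cursors c1@8 c2@8 c3@8 c4@8, authorship 12341234
After op 6 (move_left): buffer="hhhheeee" (len 8), cursors c1@7 c2@7 c3@7 c4@7, authorship 12341234
After op 7 (delete): buffer="hhhe" (len 4), cursors c1@3 c2@3 c3@3 c4@3, authorship 1234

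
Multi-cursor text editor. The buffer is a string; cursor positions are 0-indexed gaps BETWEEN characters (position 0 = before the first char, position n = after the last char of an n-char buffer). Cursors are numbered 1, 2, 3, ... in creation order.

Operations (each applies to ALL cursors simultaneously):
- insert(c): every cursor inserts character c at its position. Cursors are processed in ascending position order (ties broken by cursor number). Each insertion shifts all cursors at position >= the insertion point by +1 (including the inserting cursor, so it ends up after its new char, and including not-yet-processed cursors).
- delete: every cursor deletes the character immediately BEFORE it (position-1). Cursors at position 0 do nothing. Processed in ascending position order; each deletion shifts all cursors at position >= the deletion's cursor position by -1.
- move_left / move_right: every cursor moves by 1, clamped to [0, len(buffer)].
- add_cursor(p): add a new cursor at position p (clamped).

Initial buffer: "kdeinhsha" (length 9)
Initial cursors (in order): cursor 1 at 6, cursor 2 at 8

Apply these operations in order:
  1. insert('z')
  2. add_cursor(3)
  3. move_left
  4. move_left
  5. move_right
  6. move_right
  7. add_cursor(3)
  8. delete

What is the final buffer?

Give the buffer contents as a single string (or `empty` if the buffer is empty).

Answer: kinhsha

Derivation:
After op 1 (insert('z')): buffer="kdeinhzshza" (len 11), cursors c1@7 c2@10, authorship ......1..2.
After op 2 (add_cursor(3)): buffer="kdeinhzshza" (len 11), cursors c3@3 c1@7 c2@10, authorship ......1..2.
After op 3 (move_left): buffer="kdeinhzshza" (len 11), cursors c3@2 c1@6 c2@9, authorship ......1..2.
After op 4 (move_left): buffer="kdeinhzshza" (len 11), cursors c3@1 c1@5 c2@8, authorship ......1..2.
After op 5 (move_right): buffer="kdeinhzshza" (len 11), cursors c3@2 c1@6 c2@9, authorship ......1..2.
After op 6 (move_right): buffer="kdeinhzshza" (len 11), cursors c3@3 c1@7 c2@10, authorship ......1..2.
After op 7 (add_cursor(3)): buffer="kdeinhzshza" (len 11), cursors c3@3 c4@3 c1@7 c2@10, authorship ......1..2.
After op 8 (delete): buffer="kinhsha" (len 7), cursors c3@1 c4@1 c1@4 c2@6, authorship .......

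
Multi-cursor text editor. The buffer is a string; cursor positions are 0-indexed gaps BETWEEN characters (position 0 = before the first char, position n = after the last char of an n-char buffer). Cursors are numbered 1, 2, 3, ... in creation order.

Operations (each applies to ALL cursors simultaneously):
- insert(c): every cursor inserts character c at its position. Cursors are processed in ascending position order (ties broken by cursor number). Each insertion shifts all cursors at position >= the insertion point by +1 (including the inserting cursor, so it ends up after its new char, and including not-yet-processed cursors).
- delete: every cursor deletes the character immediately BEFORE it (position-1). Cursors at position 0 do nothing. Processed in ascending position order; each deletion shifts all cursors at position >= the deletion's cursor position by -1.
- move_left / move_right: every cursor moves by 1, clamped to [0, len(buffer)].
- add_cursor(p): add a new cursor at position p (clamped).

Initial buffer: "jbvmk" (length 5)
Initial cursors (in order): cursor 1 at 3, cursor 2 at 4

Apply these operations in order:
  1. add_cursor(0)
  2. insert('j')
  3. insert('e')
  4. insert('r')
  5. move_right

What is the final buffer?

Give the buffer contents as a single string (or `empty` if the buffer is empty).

After op 1 (add_cursor(0)): buffer="jbvmk" (len 5), cursors c3@0 c1@3 c2@4, authorship .....
After op 2 (insert('j')): buffer="jjbvjmjk" (len 8), cursors c3@1 c1@5 c2@7, authorship 3...1.2.
After op 3 (insert('e')): buffer="jejbvjemjek" (len 11), cursors c3@2 c1@7 c2@10, authorship 33...11.22.
After op 4 (insert('r')): buffer="jerjbvjermjerk" (len 14), cursors c3@3 c1@9 c2@13, authorship 333...111.222.
After op 5 (move_right): buffer="jerjbvjermjerk" (len 14), cursors c3@4 c1@10 c2@14, authorship 333...111.222.

Answer: jerjbvjermjerk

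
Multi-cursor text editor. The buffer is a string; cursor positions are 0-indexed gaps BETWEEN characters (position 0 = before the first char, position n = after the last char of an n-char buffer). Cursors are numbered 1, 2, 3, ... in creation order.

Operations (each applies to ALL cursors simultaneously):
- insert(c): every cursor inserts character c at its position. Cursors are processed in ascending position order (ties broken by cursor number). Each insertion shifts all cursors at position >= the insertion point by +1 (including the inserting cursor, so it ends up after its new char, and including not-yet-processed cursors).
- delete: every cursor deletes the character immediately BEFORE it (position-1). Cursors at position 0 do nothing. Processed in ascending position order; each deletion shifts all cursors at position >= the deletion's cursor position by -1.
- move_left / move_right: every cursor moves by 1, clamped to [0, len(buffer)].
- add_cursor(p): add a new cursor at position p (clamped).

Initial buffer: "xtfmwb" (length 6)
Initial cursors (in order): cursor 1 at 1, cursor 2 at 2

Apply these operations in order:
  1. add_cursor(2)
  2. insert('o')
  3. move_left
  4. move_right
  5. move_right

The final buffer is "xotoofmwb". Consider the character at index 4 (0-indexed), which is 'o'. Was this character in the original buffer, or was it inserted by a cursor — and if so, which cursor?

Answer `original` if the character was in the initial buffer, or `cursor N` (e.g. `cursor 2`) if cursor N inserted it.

After op 1 (add_cursor(2)): buffer="xtfmwb" (len 6), cursors c1@1 c2@2 c3@2, authorship ......
After op 2 (insert('o')): buffer="xotoofmwb" (len 9), cursors c1@2 c2@5 c3@5, authorship .1.23....
After op 3 (move_left): buffer="xotoofmwb" (len 9), cursors c1@1 c2@4 c3@4, authorship .1.23....
After op 4 (move_right): buffer="xotoofmwb" (len 9), cursors c1@2 c2@5 c3@5, authorship .1.23....
After op 5 (move_right): buffer="xotoofmwb" (len 9), cursors c1@3 c2@6 c3@6, authorship .1.23....
Authorship (.=original, N=cursor N): . 1 . 2 3 . . . .
Index 4: author = 3

Answer: cursor 3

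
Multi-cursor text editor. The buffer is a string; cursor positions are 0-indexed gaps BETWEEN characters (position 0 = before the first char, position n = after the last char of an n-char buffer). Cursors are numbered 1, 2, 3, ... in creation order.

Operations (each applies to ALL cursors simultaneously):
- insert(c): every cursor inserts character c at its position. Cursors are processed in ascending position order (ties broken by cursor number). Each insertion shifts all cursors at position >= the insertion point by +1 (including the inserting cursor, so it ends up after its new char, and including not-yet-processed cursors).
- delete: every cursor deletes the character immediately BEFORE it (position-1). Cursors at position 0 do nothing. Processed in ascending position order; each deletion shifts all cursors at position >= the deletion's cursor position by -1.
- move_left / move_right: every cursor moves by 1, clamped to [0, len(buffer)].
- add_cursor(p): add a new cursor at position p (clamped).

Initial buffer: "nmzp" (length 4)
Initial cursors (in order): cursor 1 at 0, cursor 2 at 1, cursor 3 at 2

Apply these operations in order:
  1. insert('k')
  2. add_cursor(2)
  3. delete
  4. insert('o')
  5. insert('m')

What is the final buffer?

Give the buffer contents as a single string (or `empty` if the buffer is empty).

Answer: ooommmmomzp

Derivation:
After op 1 (insert('k')): buffer="knkmkzp" (len 7), cursors c1@1 c2@3 c3@5, authorship 1.2.3..
After op 2 (add_cursor(2)): buffer="knkmkzp" (len 7), cursors c1@1 c4@2 c2@3 c3@5, authorship 1.2.3..
After op 3 (delete): buffer="mzp" (len 3), cursors c1@0 c2@0 c4@0 c3@1, authorship ...
After op 4 (insert('o')): buffer="ooomozp" (len 7), cursors c1@3 c2@3 c4@3 c3@5, authorship 124.3..
After op 5 (insert('m')): buffer="ooommmmomzp" (len 11), cursors c1@6 c2@6 c4@6 c3@9, authorship 124124.33..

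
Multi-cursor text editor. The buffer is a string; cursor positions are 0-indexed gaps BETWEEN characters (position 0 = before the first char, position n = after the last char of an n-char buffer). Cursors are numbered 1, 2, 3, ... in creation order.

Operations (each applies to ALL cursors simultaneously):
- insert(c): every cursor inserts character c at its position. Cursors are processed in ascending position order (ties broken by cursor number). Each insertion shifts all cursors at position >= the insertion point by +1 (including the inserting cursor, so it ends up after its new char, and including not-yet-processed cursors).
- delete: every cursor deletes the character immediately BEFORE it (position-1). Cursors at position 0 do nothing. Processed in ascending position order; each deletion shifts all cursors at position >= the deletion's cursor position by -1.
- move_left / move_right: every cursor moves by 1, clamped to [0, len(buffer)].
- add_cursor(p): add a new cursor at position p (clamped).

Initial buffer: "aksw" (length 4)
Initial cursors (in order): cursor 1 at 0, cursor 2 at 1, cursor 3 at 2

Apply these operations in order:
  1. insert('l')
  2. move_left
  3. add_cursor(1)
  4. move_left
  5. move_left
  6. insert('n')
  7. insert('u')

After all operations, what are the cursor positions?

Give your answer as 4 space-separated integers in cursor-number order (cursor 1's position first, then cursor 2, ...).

After op 1 (insert('l')): buffer="lalklsw" (len 7), cursors c1@1 c2@3 c3@5, authorship 1.2.3..
After op 2 (move_left): buffer="lalklsw" (len 7), cursors c1@0 c2@2 c3@4, authorship 1.2.3..
After op 3 (add_cursor(1)): buffer="lalklsw" (len 7), cursors c1@0 c4@1 c2@2 c3@4, authorship 1.2.3..
After op 4 (move_left): buffer="lalklsw" (len 7), cursors c1@0 c4@0 c2@1 c3@3, authorship 1.2.3..
After op 5 (move_left): buffer="lalklsw" (len 7), cursors c1@0 c2@0 c4@0 c3@2, authorship 1.2.3..
After op 6 (insert('n')): buffer="nnnlanlklsw" (len 11), cursors c1@3 c2@3 c4@3 c3@6, authorship 1241.32.3..
After op 7 (insert('u')): buffer="nnnuuulanulklsw" (len 15), cursors c1@6 c2@6 c4@6 c3@10, authorship 1241241.332.3..

Answer: 6 6 10 6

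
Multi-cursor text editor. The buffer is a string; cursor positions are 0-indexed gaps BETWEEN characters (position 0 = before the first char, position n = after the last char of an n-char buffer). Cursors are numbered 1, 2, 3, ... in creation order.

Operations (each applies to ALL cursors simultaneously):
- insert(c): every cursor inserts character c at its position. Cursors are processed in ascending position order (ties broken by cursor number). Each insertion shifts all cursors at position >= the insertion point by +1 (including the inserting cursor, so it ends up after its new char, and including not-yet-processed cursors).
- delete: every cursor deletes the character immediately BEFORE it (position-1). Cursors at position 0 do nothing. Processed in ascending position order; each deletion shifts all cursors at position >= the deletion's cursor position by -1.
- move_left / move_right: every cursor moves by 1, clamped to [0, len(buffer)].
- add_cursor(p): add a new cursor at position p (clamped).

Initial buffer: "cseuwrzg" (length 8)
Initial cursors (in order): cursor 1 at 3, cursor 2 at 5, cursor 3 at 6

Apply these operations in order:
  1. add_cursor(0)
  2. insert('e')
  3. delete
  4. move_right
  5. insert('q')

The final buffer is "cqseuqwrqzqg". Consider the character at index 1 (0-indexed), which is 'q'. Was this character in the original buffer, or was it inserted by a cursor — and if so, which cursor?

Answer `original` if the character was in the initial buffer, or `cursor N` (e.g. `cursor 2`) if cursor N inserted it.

Answer: cursor 4

Derivation:
After op 1 (add_cursor(0)): buffer="cseuwrzg" (len 8), cursors c4@0 c1@3 c2@5 c3@6, authorship ........
After op 2 (insert('e')): buffer="ecseeuwerezg" (len 12), cursors c4@1 c1@5 c2@8 c3@10, authorship 4...1..2.3..
After op 3 (delete): buffer="cseuwrzg" (len 8), cursors c4@0 c1@3 c2@5 c3@6, authorship ........
After op 4 (move_right): buffer="cseuwrzg" (len 8), cursors c4@1 c1@4 c2@6 c3@7, authorship ........
After op 5 (insert('q')): buffer="cqseuqwrqzqg" (len 12), cursors c4@2 c1@6 c2@9 c3@11, authorship .4...1..2.3.
Authorship (.=original, N=cursor N): . 4 . . . 1 . . 2 . 3 .
Index 1: author = 4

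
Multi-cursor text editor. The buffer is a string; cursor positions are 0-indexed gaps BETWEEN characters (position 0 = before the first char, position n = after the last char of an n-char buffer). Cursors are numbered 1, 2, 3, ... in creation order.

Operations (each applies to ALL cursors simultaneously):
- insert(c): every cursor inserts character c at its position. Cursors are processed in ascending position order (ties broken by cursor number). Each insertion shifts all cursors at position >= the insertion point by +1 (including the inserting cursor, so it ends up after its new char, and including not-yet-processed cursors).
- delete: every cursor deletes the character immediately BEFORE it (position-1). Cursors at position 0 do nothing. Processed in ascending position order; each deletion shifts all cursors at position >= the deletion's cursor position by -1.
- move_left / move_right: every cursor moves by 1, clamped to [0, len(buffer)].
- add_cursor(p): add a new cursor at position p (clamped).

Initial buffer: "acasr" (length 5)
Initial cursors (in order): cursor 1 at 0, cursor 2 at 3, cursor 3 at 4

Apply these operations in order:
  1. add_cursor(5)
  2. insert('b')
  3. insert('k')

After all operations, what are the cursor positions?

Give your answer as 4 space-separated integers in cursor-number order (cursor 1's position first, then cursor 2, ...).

Answer: 2 7 10 13

Derivation:
After op 1 (add_cursor(5)): buffer="acasr" (len 5), cursors c1@0 c2@3 c3@4 c4@5, authorship .....
After op 2 (insert('b')): buffer="bacabsbrb" (len 9), cursors c1@1 c2@5 c3@7 c4@9, authorship 1...2.3.4
After op 3 (insert('k')): buffer="bkacabksbkrbk" (len 13), cursors c1@2 c2@7 c3@10 c4@13, authorship 11...22.33.44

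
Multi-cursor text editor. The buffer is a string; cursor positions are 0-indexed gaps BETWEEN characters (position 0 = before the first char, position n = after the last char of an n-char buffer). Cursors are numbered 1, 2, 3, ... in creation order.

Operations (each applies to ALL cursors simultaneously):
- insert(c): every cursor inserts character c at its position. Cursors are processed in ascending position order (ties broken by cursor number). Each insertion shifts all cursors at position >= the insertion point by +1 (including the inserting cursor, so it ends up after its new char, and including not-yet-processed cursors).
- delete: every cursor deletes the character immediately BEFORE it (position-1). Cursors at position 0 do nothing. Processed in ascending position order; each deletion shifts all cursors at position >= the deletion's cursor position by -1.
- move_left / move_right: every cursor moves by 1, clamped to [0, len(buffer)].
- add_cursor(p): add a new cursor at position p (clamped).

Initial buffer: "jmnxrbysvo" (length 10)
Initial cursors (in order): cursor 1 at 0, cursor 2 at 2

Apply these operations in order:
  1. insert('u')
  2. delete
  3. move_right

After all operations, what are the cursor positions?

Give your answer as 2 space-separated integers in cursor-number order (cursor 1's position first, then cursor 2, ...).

Answer: 1 3

Derivation:
After op 1 (insert('u')): buffer="ujmunxrbysvo" (len 12), cursors c1@1 c2@4, authorship 1..2........
After op 2 (delete): buffer="jmnxrbysvo" (len 10), cursors c1@0 c2@2, authorship ..........
After op 3 (move_right): buffer="jmnxrbysvo" (len 10), cursors c1@1 c2@3, authorship ..........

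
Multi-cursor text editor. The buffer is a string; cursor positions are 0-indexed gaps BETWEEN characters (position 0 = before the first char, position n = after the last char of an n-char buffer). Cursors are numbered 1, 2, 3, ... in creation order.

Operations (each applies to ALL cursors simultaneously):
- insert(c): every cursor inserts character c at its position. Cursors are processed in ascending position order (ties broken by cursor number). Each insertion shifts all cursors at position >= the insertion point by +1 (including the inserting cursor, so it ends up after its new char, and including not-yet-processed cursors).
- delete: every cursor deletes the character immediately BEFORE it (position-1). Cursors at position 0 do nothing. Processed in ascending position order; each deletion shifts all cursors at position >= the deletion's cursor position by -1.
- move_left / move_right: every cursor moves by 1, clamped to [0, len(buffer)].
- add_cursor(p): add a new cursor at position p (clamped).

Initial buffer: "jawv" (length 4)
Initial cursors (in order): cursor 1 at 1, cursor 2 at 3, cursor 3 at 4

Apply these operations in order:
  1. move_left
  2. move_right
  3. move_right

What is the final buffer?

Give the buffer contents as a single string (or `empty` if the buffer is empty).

Answer: jawv

Derivation:
After op 1 (move_left): buffer="jawv" (len 4), cursors c1@0 c2@2 c3@3, authorship ....
After op 2 (move_right): buffer="jawv" (len 4), cursors c1@1 c2@3 c3@4, authorship ....
After op 3 (move_right): buffer="jawv" (len 4), cursors c1@2 c2@4 c3@4, authorship ....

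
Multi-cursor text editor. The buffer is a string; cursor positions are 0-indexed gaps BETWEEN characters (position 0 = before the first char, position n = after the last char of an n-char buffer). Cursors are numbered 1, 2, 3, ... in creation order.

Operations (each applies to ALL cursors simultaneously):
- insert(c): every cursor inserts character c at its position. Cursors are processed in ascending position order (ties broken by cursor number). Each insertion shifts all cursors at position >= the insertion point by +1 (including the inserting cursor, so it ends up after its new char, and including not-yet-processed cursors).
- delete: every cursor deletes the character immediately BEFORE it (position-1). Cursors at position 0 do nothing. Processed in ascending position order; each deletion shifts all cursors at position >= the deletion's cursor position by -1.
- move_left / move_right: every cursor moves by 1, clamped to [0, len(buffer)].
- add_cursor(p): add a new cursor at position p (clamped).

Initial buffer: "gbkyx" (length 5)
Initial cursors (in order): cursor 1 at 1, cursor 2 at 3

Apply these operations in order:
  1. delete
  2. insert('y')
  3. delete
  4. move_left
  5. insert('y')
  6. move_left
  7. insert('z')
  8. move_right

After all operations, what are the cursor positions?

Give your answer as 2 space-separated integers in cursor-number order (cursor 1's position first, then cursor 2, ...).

After op 1 (delete): buffer="byx" (len 3), cursors c1@0 c2@1, authorship ...
After op 2 (insert('y')): buffer="ybyyx" (len 5), cursors c1@1 c2@3, authorship 1.2..
After op 3 (delete): buffer="byx" (len 3), cursors c1@0 c2@1, authorship ...
After op 4 (move_left): buffer="byx" (len 3), cursors c1@0 c2@0, authorship ...
After op 5 (insert('y')): buffer="yybyx" (len 5), cursors c1@2 c2@2, authorship 12...
After op 6 (move_left): buffer="yybyx" (len 5), cursors c1@1 c2@1, authorship 12...
After op 7 (insert('z')): buffer="yzzybyx" (len 7), cursors c1@3 c2@3, authorship 1122...
After op 8 (move_right): buffer="yzzybyx" (len 7), cursors c1@4 c2@4, authorship 1122...

Answer: 4 4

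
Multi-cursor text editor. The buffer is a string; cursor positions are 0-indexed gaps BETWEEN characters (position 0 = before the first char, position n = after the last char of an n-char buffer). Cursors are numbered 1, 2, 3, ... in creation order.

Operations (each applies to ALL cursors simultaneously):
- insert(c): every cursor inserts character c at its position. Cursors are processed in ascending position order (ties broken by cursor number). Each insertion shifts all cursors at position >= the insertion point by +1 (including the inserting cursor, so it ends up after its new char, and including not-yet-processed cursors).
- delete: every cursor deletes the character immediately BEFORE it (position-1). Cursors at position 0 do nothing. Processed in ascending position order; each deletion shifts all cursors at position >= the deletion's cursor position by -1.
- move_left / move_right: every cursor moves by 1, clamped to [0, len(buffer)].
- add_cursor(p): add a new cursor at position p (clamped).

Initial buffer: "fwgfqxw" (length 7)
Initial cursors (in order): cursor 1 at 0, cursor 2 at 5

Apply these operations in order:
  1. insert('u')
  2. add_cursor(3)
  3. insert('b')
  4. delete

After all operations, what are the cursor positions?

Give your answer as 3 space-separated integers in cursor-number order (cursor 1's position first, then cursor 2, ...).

Answer: 1 7 3

Derivation:
After op 1 (insert('u')): buffer="ufwgfquxw" (len 9), cursors c1@1 c2@7, authorship 1.....2..
After op 2 (add_cursor(3)): buffer="ufwgfquxw" (len 9), cursors c1@1 c3@3 c2@7, authorship 1.....2..
After op 3 (insert('b')): buffer="ubfwbgfqubxw" (len 12), cursors c1@2 c3@5 c2@10, authorship 11..3...22..
After op 4 (delete): buffer="ufwgfquxw" (len 9), cursors c1@1 c3@3 c2@7, authorship 1.....2..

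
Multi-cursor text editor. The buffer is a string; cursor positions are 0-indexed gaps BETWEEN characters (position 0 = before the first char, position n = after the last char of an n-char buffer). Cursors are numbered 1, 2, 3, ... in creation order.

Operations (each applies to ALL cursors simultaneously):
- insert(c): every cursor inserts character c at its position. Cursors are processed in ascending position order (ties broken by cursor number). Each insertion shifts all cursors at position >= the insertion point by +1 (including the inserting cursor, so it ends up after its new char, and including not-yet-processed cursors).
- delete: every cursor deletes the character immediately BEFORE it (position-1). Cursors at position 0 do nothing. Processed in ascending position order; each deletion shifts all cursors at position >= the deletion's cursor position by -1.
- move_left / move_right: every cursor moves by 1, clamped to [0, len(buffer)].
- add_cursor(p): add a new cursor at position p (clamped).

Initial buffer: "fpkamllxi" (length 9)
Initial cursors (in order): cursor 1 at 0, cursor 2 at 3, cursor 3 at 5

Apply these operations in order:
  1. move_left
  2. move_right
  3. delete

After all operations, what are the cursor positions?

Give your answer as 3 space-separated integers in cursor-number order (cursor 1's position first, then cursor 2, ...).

After op 1 (move_left): buffer="fpkamllxi" (len 9), cursors c1@0 c2@2 c3@4, authorship .........
After op 2 (move_right): buffer="fpkamllxi" (len 9), cursors c1@1 c2@3 c3@5, authorship .........
After op 3 (delete): buffer="pallxi" (len 6), cursors c1@0 c2@1 c3@2, authorship ......

Answer: 0 1 2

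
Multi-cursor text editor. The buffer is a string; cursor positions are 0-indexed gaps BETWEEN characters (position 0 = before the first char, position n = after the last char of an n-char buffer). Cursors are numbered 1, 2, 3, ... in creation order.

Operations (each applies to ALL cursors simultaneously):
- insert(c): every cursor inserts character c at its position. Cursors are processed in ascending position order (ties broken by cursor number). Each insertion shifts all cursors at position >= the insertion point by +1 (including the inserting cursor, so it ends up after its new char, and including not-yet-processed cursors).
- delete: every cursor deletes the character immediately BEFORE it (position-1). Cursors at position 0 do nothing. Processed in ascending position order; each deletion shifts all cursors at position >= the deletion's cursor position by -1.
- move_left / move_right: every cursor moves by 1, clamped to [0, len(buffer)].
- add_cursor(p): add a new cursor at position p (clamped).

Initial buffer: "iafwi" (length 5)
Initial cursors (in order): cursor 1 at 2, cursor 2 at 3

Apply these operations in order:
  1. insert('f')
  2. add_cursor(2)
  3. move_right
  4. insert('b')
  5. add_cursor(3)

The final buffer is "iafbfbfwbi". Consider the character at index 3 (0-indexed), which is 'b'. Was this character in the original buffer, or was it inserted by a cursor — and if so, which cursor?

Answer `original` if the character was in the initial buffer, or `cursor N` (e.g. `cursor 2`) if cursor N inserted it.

After op 1 (insert('f')): buffer="iafffwi" (len 7), cursors c1@3 c2@5, authorship ..1.2..
After op 2 (add_cursor(2)): buffer="iafffwi" (len 7), cursors c3@2 c1@3 c2@5, authorship ..1.2..
After op 3 (move_right): buffer="iafffwi" (len 7), cursors c3@3 c1@4 c2@6, authorship ..1.2..
After op 4 (insert('b')): buffer="iafbfbfwbi" (len 10), cursors c3@4 c1@6 c2@9, authorship ..13.12.2.
After op 5 (add_cursor(3)): buffer="iafbfbfwbi" (len 10), cursors c4@3 c3@4 c1@6 c2@9, authorship ..13.12.2.
Authorship (.=original, N=cursor N): . . 1 3 . 1 2 . 2 .
Index 3: author = 3

Answer: cursor 3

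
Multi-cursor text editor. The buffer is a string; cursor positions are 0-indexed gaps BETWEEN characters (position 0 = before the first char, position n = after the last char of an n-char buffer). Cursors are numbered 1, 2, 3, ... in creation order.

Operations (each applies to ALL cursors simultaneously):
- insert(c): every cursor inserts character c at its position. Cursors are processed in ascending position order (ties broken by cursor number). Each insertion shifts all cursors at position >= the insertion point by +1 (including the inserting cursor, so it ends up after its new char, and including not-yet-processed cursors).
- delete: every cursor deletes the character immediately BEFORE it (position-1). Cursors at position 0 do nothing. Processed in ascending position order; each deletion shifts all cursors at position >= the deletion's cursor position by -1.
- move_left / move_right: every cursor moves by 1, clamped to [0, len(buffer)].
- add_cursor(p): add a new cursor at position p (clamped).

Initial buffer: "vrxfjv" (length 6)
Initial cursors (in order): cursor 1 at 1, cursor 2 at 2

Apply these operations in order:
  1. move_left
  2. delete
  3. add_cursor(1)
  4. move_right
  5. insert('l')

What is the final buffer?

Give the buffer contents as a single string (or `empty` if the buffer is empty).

Answer: rllxlfjv

Derivation:
After op 1 (move_left): buffer="vrxfjv" (len 6), cursors c1@0 c2@1, authorship ......
After op 2 (delete): buffer="rxfjv" (len 5), cursors c1@0 c2@0, authorship .....
After op 3 (add_cursor(1)): buffer="rxfjv" (len 5), cursors c1@0 c2@0 c3@1, authorship .....
After op 4 (move_right): buffer="rxfjv" (len 5), cursors c1@1 c2@1 c3@2, authorship .....
After op 5 (insert('l')): buffer="rllxlfjv" (len 8), cursors c1@3 c2@3 c3@5, authorship .12.3...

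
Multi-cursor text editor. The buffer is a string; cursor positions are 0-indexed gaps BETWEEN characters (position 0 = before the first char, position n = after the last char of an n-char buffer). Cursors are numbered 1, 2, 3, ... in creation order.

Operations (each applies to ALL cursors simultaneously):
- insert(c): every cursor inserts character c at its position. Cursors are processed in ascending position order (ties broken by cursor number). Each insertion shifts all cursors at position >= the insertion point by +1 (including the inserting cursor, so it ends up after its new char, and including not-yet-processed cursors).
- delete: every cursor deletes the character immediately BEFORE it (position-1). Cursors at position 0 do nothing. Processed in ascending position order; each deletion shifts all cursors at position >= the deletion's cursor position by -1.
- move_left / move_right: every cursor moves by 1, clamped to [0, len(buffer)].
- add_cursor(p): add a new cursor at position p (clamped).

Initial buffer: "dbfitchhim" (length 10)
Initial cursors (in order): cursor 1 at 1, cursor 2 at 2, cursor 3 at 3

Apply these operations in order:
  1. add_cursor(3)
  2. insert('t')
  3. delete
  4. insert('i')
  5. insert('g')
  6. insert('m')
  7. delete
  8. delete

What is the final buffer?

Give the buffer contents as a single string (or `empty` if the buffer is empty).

After op 1 (add_cursor(3)): buffer="dbfitchhim" (len 10), cursors c1@1 c2@2 c3@3 c4@3, authorship ..........
After op 2 (insert('t')): buffer="dtbtfttitchhim" (len 14), cursors c1@2 c2@4 c3@7 c4@7, authorship .1.2.34.......
After op 3 (delete): buffer="dbfitchhim" (len 10), cursors c1@1 c2@2 c3@3 c4@3, authorship ..........
After op 4 (insert('i')): buffer="dibifiiitchhim" (len 14), cursors c1@2 c2@4 c3@7 c4@7, authorship .1.2.34.......
After op 5 (insert('g')): buffer="digbigfiiggitchhim" (len 18), cursors c1@3 c2@6 c3@11 c4@11, authorship .11.22.3434.......
After op 6 (insert('m')): buffer="digmbigmfiiggmmitchhim" (len 22), cursors c1@4 c2@8 c3@15 c4@15, authorship .111.222.343434.......
After op 7 (delete): buffer="digbigfiiggitchhim" (len 18), cursors c1@3 c2@6 c3@11 c4@11, authorship .11.22.3434.......
After op 8 (delete): buffer="dibifiiitchhim" (len 14), cursors c1@2 c2@4 c3@7 c4@7, authorship .1.2.34.......

Answer: dibifiiitchhim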